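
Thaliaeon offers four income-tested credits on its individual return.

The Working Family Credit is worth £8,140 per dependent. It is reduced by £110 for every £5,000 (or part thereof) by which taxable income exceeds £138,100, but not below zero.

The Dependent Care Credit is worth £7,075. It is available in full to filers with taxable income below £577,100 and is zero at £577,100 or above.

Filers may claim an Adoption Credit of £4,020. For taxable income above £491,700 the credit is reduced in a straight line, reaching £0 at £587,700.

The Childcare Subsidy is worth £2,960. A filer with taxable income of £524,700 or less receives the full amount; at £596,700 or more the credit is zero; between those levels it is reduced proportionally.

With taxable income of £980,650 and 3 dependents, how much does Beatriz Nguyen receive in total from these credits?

£5,830

Working Family Credit: base = 3 × £8,140 = £24,420. income exceeds £138,100 by £842,550, which is 169 full-or-partial £5,000 increments; reduction = 169 × £110 = £18,590, leaving £5,830.
Dependent Care Credit: £980,650 meets or exceeds the £577,100 cutoff, so the credit is £0.
Adoption Credit: £980,650 is at or above £587,700, so the credit is £0.
Childcare Subsidy: £980,650 is at or above £596,700, so the credit is £0.
Total: £5,830 + £0 + £0 + £0 = £5,830.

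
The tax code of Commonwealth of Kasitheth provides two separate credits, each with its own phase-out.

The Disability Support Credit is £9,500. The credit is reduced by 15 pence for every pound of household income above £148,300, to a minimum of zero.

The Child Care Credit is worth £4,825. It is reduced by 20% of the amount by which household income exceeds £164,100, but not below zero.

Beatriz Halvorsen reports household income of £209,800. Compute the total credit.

Disability Support Credit: 15% of the £61,500 excess over £148,300 is £9,225; credit = £9,500 − £9,225 = £275.
Child Care Credit: 20% of the £45,700 excess over £164,100 is £9,140 ≥ base, so the credit is £0.
Total: £275 + £0 = £275.

£275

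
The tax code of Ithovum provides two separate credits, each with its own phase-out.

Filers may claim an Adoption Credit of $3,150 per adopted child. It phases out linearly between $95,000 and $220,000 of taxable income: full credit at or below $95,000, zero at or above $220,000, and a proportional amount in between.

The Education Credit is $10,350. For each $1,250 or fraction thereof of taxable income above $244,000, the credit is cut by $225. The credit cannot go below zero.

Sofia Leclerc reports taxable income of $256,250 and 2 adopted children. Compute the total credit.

Adoption Credit: base = 2 × $3,150 = $6,300. $256,250 is at or above $220,000, so the credit is $0.
Education Credit: income exceeds $244,000 by $12,250, which is 10 full-or-partial $1,250 increments; reduction = 10 × $225 = $2,250, leaving $8,100.
Total: $0 + $8,100 = $8,100.

$8,100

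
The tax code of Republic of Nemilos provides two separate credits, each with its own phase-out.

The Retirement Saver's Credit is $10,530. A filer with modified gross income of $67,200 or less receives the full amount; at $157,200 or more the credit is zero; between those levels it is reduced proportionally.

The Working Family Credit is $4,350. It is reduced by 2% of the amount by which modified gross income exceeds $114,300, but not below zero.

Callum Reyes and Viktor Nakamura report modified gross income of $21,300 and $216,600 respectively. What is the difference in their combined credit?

Callum ($21,300): Retirement Saver's Credit: $21,300 is at or below the $67,200 threshold, so the full $10,530 applies. Working Family Credit: $21,300 is at or below the $114,300 threshold, so the full $4,350 applies. total $10,530 + $4,350 = $14,880
Viktor ($216,600): Retirement Saver's Credit: $216,600 is at or above $157,200, so the credit is $0. Working Family Credit: 2% of the $102,300 excess over $114,300 is $2,046; credit = $4,350 − $2,046 = $2,304. total $0 + $2,304 = $2,304
Difference: |$14,880 − $2,304| = $12,576.

$12,576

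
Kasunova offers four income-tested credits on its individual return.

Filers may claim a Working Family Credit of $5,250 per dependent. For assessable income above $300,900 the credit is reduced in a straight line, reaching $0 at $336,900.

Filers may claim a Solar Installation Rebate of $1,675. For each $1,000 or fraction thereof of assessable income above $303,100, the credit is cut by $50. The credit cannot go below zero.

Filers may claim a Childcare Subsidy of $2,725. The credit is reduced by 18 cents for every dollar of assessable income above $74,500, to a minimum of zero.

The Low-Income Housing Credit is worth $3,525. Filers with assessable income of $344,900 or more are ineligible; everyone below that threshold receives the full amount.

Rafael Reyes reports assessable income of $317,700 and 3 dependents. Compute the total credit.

Working Family Credit: base = 3 × $5,250 = $15,750. $317,700 is $16,800 into a $36,000 phase-out range, leaving 19,200/36,000 of the credit: $15,750 × 19,200/36,000 = $8,400.
Solar Installation Rebate: income exceeds $303,100 by $14,600, which is 15 full-or-partial $1,000 increments; reduction = 15 × $50 = $750, leaving $925.
Childcare Subsidy: 18% of the $243,200 excess over $74,500 is $43,776 ≥ base, so the credit is $0.
Low-Income Housing Credit: $317,700 is below the $344,900 cutoff, so the full $3,525 applies.
Total: $8,400 + $925 + $0 + $3,525 = $12,850.

$12,850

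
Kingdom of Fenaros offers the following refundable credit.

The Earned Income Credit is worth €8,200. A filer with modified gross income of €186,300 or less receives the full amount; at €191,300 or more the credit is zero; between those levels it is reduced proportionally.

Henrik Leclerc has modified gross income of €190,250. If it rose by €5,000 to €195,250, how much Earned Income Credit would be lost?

€1,722

At €190,250 — €190,250 is €3,950 into a €5,000 phase-out range, leaving 1,050/5,000 of the credit: €8,200 × 1,050/5,000 = €1,722.
At €195,250 — €195,250 is at or above €191,300, so the credit is €0.
Lost: €1,722 − €0 = €1,722.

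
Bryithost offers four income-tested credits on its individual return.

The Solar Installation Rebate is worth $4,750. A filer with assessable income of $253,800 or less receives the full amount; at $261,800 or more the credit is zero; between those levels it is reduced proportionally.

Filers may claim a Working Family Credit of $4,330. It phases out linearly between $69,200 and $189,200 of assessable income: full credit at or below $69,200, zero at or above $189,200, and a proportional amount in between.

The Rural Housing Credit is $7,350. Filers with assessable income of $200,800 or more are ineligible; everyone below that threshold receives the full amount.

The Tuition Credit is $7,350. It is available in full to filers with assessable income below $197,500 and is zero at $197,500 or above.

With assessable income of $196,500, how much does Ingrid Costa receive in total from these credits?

$19,450

Solar Installation Rebate: $196,500 is at or below the $253,800 threshold, so the full $4,750 applies.
Working Family Credit: $196,500 is at or above $189,200, so the credit is $0.
Rural Housing Credit: $196,500 is below the $200,800 cutoff, so the full $7,350 applies.
Tuition Credit: $196,500 is below the $197,500 cutoff, so the full $7,350 applies.
Total: $4,750 + $0 + $7,350 + $7,350 = $19,450.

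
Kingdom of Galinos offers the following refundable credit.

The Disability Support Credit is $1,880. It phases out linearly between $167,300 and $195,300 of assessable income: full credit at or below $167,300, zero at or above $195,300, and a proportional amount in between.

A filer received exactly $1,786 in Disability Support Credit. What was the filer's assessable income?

$1,786 is 1,786/1,880 of the full $1,880, so 94/1,880 of the $28,000 range has been used: income = $167,300 + $28,000 × 94/1,880 = $168,700.

$168,700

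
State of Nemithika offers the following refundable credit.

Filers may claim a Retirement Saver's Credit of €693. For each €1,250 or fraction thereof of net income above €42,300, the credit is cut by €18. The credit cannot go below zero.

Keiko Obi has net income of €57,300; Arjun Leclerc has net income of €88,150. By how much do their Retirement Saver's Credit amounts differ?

Keiko (€57,300): Retirement Saver's Credit: income exceeds €42,300 by €15,000, which is 12 full-or-partial €1,250 increments; reduction = 12 × €18 = €216, leaving €477.
Arjun (€88,150): Retirement Saver's Credit: income exceeds €42,300 by €45,850, which is 37 full-or-partial €1,250 increments; reduction = 37 × €18 = €666, leaving €27.
Difference: |€477 − €27| = €450.

€450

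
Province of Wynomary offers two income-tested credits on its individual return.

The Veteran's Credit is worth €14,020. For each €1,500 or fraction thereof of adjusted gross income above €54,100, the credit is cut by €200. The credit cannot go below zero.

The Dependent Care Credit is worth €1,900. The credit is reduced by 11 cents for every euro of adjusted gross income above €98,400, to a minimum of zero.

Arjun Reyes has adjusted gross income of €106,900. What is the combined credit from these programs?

€7,785

Veteran's Credit: income exceeds €54,100 by €52,800, which is 36 full-or-partial €1,500 increments; reduction = 36 × €200 = €7,200, leaving €6,820.
Dependent Care Credit: 11% of the €8,500 excess over €98,400 is €935; credit = €1,900 − €935 = €965.
Total: €6,820 + €965 = €7,785.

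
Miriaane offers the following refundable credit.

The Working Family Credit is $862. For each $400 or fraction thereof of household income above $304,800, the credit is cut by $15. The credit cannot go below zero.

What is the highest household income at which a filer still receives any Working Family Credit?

$327,600

After 57 increments the reduction is 57 × $15 = $855, leaving $7; one more increment wipes it out. Increment 57 ends at excess 57 × $400 = $22,800, so the highest qualifying income is $304,800 + $22,800 = $327,600.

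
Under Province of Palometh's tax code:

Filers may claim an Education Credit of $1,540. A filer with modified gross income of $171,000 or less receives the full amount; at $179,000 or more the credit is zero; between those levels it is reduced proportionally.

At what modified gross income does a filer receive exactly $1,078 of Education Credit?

$1,078 is 1,078/1,540 of the full $1,540, so 462/1,540 of the $8,000 range has been used: income = $171,000 + $8,000 × 462/1,540 = $173,400.

$173,400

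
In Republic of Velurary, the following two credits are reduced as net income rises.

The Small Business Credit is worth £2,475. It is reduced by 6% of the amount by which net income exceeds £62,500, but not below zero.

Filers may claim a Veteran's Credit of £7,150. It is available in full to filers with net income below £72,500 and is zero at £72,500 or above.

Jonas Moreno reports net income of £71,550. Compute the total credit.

Small Business Credit: 6% of the £9,050 excess over £62,500 is £543; credit = £2,475 − £543 = £1,932.
Veteran's Credit: £71,550 is below the £72,500 cutoff, so the full £7,150 applies.
Total: £1,932 + £7,150 = £9,082.

£9,082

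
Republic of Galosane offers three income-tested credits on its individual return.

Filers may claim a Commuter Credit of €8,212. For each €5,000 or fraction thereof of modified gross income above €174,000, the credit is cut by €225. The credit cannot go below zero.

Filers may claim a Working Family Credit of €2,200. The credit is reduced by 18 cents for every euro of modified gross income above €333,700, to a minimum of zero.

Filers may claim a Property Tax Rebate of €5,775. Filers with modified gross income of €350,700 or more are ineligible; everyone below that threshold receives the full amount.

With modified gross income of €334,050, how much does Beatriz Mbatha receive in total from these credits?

Commuter Credit: income exceeds €174,000 by €160,050, which is 33 full-or-partial €5,000 increments; reduction = 33 × €225 = €7,425, leaving €787.
Working Family Credit: 18% of the €350 excess over €333,700 is €63; credit = €2,200 − €63 = €2,137.
Property Tax Rebate: €334,050 is below the €350,700 cutoff, so the full €5,775 applies.
Total: €787 + €2,137 + €5,775 = €8,699.

€8,699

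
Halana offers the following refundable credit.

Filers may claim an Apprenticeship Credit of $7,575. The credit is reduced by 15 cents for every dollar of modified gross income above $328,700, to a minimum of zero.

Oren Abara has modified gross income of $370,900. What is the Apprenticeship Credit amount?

Apprenticeship Credit: 15% of the $42,200 excess over $328,700 is $6,330; credit = $7,575 − $6,330 = $1,245.

$1,245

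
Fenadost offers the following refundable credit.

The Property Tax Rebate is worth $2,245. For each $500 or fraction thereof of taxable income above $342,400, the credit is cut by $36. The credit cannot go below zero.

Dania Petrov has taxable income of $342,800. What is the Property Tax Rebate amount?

Property Tax Rebate: income exceeds $342,400 by $400, which is 1 full-or-partial $500 increment; reduction = 1 × $36 = $36, leaving $2,209.

$2,209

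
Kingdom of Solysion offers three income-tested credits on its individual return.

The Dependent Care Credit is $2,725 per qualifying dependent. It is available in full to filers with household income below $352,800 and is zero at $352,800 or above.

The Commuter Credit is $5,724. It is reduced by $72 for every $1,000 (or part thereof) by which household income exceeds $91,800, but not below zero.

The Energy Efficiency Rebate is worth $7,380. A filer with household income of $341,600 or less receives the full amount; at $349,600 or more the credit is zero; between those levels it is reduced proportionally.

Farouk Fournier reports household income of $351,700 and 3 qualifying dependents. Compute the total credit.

$8,175

Dependent Care Credit: base = 3 × $2,725 = $8,175. $351,700 is below the $352,800 cutoff, so the full $8,175 applies.
Commuter Credit: income exceeds $91,800 by $259,900 → 260 increments × $72 = $18,720 ≥ base, so the credit is $0.
Energy Efficiency Rebate: $351,700 is at or above $349,600, so the credit is $0.
Total: $8,175 + $0 + $0 = $8,175.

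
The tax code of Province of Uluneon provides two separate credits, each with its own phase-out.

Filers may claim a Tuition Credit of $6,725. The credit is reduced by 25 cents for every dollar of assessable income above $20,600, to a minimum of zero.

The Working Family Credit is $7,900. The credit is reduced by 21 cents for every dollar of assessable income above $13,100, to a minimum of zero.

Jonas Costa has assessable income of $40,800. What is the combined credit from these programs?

$3,758

Tuition Credit: 25% of the $20,200 excess over $20,600 is $5,050; credit = $6,725 − $5,050 = $1,675.
Working Family Credit: 21% of the $27,700 excess over $13,100 is $5,817; credit = $7,900 − $5,817 = $2,083.
Total: $1,675 + $2,083 = $3,758.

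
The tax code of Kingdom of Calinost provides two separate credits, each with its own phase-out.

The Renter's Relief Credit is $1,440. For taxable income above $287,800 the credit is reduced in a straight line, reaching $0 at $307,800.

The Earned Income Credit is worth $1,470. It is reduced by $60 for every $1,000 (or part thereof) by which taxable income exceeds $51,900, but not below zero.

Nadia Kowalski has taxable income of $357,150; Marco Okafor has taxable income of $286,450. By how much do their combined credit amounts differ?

$1,440

Nadia ($357,150): Renter's Relief Credit: $357,150 is at or above $307,800, so the credit is $0. Earned Income Credit: income exceeds $51,900 by $305,250 → 306 increments × $60 = $18,360 ≥ base, so the credit is $0. total $0 + $0 = $0
Marco ($286,450): Renter's Relief Credit: $286,450 is at or below the $287,800 threshold, so the full $1,440 applies. Earned Income Credit: income exceeds $51,900 by $234,550 → 235 increments × $60 = $14,100 ≥ base, so the credit is $0. total $1,440 + $0 = $1,440
Difference: |$0 − $1,440| = $1,440.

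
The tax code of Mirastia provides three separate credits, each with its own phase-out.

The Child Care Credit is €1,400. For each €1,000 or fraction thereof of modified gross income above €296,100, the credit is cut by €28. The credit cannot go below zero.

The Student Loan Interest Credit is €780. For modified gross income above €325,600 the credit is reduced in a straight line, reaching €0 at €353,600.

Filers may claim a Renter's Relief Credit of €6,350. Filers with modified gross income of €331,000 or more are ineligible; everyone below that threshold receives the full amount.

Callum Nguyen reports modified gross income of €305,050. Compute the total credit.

€8,278

Child Care Credit: income exceeds €296,100 by €8,950, which is 9 full-or-partial €1,000 increments; reduction = 9 × €28 = €252, leaving €1,148.
Student Loan Interest Credit: €305,050 is at or below the €325,600 threshold, so the full €780 applies.
Renter's Relief Credit: €305,050 is below the €331,000 cutoff, so the full €6,350 applies.
Total: €1,148 + €780 + €6,350 = €8,278.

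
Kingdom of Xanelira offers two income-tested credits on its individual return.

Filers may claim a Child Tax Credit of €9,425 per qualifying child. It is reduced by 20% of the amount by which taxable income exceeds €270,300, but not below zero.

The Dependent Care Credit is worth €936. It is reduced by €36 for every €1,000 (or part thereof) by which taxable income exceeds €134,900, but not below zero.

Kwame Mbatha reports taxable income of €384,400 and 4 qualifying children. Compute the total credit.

Child Tax Credit: base = 4 × €9,425 = €37,700. 20% of the €114,100 excess over €270,300 is €22,820; credit = €37,700 − €22,820 = €14,880.
Dependent Care Credit: income exceeds €134,900 by €249,500 → 250 increments × €36 = €9,000 ≥ base, so the credit is €0.
Total: €14,880 + €0 = €14,880.

€14,880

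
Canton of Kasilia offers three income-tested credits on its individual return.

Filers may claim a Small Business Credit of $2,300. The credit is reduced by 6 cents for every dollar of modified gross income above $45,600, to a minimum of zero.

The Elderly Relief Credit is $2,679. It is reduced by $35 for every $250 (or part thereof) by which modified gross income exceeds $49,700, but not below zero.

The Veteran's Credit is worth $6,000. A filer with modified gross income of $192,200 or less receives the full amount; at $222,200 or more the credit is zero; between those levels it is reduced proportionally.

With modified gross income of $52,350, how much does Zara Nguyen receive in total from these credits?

Small Business Credit: 6% of the $6,750 excess over $45,600 is $405; credit = $2,300 − $405 = $1,895.
Elderly Relief Credit: income exceeds $49,700 by $2,650, which is 11 full-or-partial $250 increments; reduction = 11 × $35 = $385, leaving $2,294.
Veteran's Credit: $52,350 is at or below the $192,200 threshold, so the full $6,000 applies.
Total: $1,895 + $2,294 + $6,000 = $10,189.

$10,189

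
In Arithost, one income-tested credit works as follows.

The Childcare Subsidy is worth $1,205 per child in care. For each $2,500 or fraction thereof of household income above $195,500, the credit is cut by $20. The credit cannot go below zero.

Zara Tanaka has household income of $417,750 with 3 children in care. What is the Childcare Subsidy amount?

Childcare Subsidy: base = 3 × $1,205 = $3,615. income exceeds $195,500 by $222,250, which is 89 full-or-partial $2,500 increments; reduction = 89 × $20 = $1,780, leaving $1,835.

$1,835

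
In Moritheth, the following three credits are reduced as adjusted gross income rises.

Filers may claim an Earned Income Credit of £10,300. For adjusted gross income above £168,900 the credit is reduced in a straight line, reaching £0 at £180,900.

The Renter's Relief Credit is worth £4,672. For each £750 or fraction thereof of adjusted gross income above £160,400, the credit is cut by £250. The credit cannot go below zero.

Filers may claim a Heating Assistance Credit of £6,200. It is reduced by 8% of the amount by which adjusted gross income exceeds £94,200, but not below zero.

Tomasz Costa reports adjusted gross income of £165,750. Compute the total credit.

£13,448

Earned Income Credit: £165,750 is at or below the £168,900 threshold, so the full £10,300 applies.
Renter's Relief Credit: income exceeds £160,400 by £5,350, which is 8 full-or-partial £750 increments; reduction = 8 × £250 = £2,000, leaving £2,672.
Heating Assistance Credit: 8% of the £71,550 excess over £94,200 is £5,724; credit = £6,200 − £5,724 = £476.
Total: £10,300 + £2,672 + £476 = £13,448.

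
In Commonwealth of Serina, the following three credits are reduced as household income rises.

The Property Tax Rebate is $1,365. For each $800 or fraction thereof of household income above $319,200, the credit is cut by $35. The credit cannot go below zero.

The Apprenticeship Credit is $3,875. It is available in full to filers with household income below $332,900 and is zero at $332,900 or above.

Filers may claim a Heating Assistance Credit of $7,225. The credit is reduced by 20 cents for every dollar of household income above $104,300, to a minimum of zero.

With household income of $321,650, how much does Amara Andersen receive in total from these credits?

Property Tax Rebate: income exceeds $319,200 by $2,450, which is 4 full-or-partial $800 increments; reduction = 4 × $35 = $140, leaving $1,225.
Apprenticeship Credit: $321,650 is below the $332,900 cutoff, so the full $3,875 applies.
Heating Assistance Credit: 20% of the $217,350 excess over $104,300 is $43,470 ≥ base, so the credit is $0.
Total: $1,225 + $3,875 + $0 = $5,100.

$5,100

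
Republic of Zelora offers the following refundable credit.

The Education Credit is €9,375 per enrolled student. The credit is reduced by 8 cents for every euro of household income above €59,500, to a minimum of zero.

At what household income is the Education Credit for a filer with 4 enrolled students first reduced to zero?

Full credit = 4 × €9,375 = €37,500.
The credit falls by 8% of each euro above €59,500, so it reaches zero when the excess is €37,500 / 8% = €468,750: income = €59,500 + €468,750 = €528,250.

€528,250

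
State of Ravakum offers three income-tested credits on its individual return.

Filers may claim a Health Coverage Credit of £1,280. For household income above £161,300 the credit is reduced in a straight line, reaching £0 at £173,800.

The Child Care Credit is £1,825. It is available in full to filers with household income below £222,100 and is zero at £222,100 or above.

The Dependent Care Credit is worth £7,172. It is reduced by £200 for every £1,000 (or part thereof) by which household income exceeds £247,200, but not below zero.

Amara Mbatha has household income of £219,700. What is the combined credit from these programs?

£8,997

Health Coverage Credit: £219,700 is at or above £173,800, so the credit is £0.
Child Care Credit: £219,700 is below the £222,100 cutoff, so the full £1,825 applies.
Dependent Care Credit: £219,700 is at or below the £247,200 threshold, so the full £7,172 applies.
Total: £0 + £1,825 + £7,172 = £8,997.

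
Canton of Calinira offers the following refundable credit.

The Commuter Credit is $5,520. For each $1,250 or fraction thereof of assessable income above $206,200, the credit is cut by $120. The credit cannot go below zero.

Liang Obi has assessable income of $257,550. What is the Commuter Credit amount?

Commuter Credit: income exceeds $206,200 by $51,350, which is 42 full-or-partial $1,250 increments; reduction = 42 × $120 = $5,040, leaving $480.

$480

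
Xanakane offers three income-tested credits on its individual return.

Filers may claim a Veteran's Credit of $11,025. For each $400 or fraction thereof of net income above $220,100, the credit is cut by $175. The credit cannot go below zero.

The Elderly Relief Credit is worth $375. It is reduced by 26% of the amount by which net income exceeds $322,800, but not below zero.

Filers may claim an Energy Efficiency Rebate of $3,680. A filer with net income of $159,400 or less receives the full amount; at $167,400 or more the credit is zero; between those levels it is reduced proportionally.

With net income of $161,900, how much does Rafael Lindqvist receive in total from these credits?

Veteran's Credit: $161,900 is at or below the $220,100 threshold, so the full $11,025 applies.
Elderly Relief Credit: $161,900 is at or below the $322,800 threshold, so the full $375 applies.
Energy Efficiency Rebate: $161,900 is $2,500 into a $8,000 phase-out range, leaving 5,500/8,000 of the credit: $3,680 × 5,500/8,000 = $2,530.
Total: $11,025 + $375 + $2,530 = $13,930.

$13,930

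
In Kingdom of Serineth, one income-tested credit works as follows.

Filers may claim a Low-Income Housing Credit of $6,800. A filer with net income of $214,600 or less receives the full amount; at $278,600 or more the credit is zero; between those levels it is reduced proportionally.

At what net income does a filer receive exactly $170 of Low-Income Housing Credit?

$277,000

$170 is 170/6,800 of the full $6,800, so 6,630/6,800 of the $64,000 range has been used: income = $214,600 + $64,000 × 6,630/6,800 = $277,000.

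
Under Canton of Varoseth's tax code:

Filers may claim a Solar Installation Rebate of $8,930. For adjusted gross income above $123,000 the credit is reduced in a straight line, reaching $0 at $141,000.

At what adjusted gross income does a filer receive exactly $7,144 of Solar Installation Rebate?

$7,144 is 7,144/8,930 of the full $8,930, so 1,786/8,930 of the $18,000 range has been used: income = $123,000 + $18,000 × 1,786/8,930 = $126,600.

$126,600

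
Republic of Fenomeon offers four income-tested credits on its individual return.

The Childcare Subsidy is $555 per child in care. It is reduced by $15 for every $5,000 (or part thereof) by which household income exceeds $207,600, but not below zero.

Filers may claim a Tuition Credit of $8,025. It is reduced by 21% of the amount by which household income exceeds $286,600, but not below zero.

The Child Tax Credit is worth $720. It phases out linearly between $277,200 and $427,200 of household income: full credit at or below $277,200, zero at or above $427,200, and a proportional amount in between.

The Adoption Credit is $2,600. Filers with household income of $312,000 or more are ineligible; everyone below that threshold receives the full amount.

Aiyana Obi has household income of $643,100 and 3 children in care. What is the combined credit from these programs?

Childcare Subsidy: base = 3 × $555 = $1,665. income exceeds $207,600 by $435,500, which is 88 full-or-partial $5,000 increments; reduction = 88 × $15 = $1,320, leaving $345.
Tuition Credit: 21% of the $356,500 excess over $286,600 is $74,865 ≥ base, so the credit is $0.
Child Tax Credit: $643,100 is at or above $427,200, so the credit is $0.
Adoption Credit: $643,100 meets or exceeds the $312,000 cutoff, so the credit is $0.
Total: $345 + $0 + $0 + $0 = $345.

$345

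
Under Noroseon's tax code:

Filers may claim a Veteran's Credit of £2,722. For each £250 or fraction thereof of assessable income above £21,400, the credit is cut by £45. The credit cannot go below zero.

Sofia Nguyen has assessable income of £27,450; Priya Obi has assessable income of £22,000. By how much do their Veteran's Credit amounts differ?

£990

Sofia (£27,450): Veteran's Credit: income exceeds £21,400 by £6,050, which is 25 full-or-partial £250 increments; reduction = 25 × £45 = £1,125, leaving £1,597.
Priya (£22,000): Veteran's Credit: income exceeds £21,400 by £600, which is 3 full-or-partial £250 increments; reduction = 3 × £45 = £135, leaving £2,587.
Difference: |£1,597 − £2,587| = £990.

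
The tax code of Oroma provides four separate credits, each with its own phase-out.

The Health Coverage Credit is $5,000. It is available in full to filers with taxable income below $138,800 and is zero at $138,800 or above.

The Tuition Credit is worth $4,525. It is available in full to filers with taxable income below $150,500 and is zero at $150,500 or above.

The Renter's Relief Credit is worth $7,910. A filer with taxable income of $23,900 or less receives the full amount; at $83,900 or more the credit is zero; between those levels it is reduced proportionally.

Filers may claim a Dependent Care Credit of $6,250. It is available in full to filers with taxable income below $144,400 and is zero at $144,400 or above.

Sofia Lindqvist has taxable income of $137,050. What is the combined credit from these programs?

Health Coverage Credit: $137,050 is below the $138,800 cutoff, so the full $5,000 applies.
Tuition Credit: $137,050 is below the $150,500 cutoff, so the full $4,525 applies.
Renter's Relief Credit: $137,050 is at or above $83,900, so the credit is $0.
Dependent Care Credit: $137,050 is below the $144,400 cutoff, so the full $6,250 applies.
Total: $5,000 + $4,525 + $0 + $6,250 = $15,775.

$15,775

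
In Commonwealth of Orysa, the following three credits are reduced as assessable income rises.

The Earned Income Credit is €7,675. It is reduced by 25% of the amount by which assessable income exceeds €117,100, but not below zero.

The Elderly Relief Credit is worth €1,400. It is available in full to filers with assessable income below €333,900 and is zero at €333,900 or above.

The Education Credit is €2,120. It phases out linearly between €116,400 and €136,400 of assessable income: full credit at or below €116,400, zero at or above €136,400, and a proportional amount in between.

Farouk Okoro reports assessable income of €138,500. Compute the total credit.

€3,725

Earned Income Credit: 25% of the €21,400 excess over €117,100 is €5,350; credit = €7,675 − €5,350 = €2,325.
Elderly Relief Credit: €138,500 is below the €333,900 cutoff, so the full €1,400 applies.
Education Credit: €138,500 is at or above €136,400, so the credit is €0.
Total: €2,325 + €1,400 + €0 = €3,725.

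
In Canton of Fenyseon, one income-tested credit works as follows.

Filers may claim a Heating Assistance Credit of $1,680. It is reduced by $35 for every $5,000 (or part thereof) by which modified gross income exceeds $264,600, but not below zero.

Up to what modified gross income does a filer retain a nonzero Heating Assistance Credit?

After 47 increments the reduction is 47 × $35 = $1,645, leaving $35; one more increment wipes it out. Increment 47 ends at excess 47 × $5,000 = $235,000, so the highest qualifying income is $264,600 + $235,000 = $499,600.

$499,600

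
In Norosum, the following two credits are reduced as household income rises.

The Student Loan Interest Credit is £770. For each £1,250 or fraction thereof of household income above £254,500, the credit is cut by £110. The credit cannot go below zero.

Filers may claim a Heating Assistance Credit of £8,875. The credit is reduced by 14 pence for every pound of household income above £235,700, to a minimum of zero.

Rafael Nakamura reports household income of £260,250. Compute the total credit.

Student Loan Interest Credit: income exceeds £254,500 by £5,750, which is 5 full-or-partial £1,250 increments; reduction = 5 × £110 = £550, leaving £220.
Heating Assistance Credit: 14% of the £24,550 excess over £235,700 is £3,437; credit = £8,875 − £3,437 = £5,438.
Total: £220 + £5,438 = £5,658.

£5,658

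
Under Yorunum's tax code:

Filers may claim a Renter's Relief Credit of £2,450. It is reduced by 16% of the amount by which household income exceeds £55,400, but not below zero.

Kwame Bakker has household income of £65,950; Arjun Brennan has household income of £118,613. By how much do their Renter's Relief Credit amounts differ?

Kwame (£65,950): Renter's Relief Credit: 16% of the £10,550 excess over £55,400 is £1,688; credit = £2,450 − £1,688 = £762.
Arjun (£118,613): Renter's Relief Credit: 16% of the £63,213 excess over £55,400 is £10,114.08 ≥ base, so the credit is £0.
Difference: |£762 − £0| = £762.

£762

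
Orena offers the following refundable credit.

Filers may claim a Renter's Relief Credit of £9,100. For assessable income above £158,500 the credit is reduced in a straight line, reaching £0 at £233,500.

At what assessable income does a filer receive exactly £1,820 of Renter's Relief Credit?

£218,500

£1,820 is 1,820/9,100 of the full £9,100, so 7,280/9,100 of the £75,000 range has been used: income = £158,500 + £75,000 × 7,280/9,100 = £218,500.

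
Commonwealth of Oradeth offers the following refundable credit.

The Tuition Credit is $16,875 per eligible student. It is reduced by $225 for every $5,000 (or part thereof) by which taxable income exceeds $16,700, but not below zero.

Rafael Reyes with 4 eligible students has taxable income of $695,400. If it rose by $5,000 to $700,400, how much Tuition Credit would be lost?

$225

At $695,400 — base = 4 × $16,875 = $67,500. income exceeds $16,700 by $678,700, which is 136 full-or-partial $5,000 increments; reduction = 136 × $225 = $30,600, leaving $36,900.
At $700,400 — base = 4 × $16,875 = $67,500. income exceeds $16,700 by $683,700, which is 137 full-or-partial $5,000 increments; reduction = 137 × $225 = $30,825, leaving $36,675.
Lost: $36,900 − $36,675 = $225.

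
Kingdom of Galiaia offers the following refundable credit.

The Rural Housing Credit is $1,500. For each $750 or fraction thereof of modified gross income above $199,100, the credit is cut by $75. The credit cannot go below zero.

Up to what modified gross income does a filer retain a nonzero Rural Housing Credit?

$213,350

After 19 increments the reduction is 19 × $75 = $1,425, leaving $75; one more increment wipes it out. Increment 19 ends at excess 19 × $750 = $14,250, so the highest qualifying income is $199,100 + $14,250 = $213,350.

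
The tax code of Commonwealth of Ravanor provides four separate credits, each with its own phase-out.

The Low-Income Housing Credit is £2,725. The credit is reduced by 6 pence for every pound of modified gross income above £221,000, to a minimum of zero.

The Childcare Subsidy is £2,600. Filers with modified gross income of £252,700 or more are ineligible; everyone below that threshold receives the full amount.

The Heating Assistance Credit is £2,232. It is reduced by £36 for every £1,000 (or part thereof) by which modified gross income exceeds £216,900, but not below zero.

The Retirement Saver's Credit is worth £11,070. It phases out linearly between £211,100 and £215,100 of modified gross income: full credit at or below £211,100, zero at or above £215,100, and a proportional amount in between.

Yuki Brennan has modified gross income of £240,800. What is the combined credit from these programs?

Low-Income Housing Credit: 6% of the £19,800 excess over £221,000 is £1,188; credit = £2,725 − £1,188 = £1,537.
Childcare Subsidy: £240,800 is below the £252,700 cutoff, so the full £2,600 applies.
Heating Assistance Credit: income exceeds £216,900 by £23,900, which is 24 full-or-partial £1,000 increments; reduction = 24 × £36 = £864, leaving £1,368.
Retirement Saver's Credit: £240,800 is at or above £215,100, so the credit is £0.
Total: £1,537 + £2,600 + £1,368 + £0 = £5,505.

£5,505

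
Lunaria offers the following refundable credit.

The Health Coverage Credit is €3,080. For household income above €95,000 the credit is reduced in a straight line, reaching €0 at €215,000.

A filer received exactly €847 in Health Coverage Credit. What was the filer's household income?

€182,000

€847 is 847/3,080 of the full €3,080, so 2,233/3,080 of the €120,000 range has been used: income = €95,000 + €120,000 × 2,233/3,080 = €182,000.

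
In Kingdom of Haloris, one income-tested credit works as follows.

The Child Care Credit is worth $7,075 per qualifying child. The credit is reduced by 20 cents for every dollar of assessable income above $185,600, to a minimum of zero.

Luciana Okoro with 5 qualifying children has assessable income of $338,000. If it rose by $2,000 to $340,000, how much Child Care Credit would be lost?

$400

At $338,000 — base = 5 × $7,075 = $35,375. 20% of the $152,400 excess over $185,600 is $30,480; credit = $35,375 − $30,480 = $4,895.
At $340,000 — base = 5 × $7,075 = $35,375. 20% of the $154,400 excess over $185,600 is $30,880; credit = $35,375 − $30,880 = $4,495.
Lost: $4,895 − $4,495 = $400.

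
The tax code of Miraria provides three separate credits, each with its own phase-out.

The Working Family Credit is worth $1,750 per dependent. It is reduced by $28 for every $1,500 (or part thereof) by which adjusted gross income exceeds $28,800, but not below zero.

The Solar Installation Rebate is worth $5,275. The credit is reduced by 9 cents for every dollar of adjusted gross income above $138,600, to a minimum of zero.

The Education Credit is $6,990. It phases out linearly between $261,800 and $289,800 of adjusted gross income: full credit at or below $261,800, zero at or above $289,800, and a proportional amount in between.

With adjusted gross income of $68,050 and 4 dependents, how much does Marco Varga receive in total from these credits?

Working Family Credit: base = 4 × $1,750 = $7,000. income exceeds $28,800 by $39,250, which is 27 full-or-partial $1,500 increments; reduction = 27 × $28 = $756, leaving $6,244.
Solar Installation Rebate: $68,050 is at or below the $138,600 threshold, so the full $5,275 applies.
Education Credit: $68,050 is at or below the $261,800 threshold, so the full $6,990 applies.
Total: $6,244 + $5,275 + $6,990 = $18,509.

$18,509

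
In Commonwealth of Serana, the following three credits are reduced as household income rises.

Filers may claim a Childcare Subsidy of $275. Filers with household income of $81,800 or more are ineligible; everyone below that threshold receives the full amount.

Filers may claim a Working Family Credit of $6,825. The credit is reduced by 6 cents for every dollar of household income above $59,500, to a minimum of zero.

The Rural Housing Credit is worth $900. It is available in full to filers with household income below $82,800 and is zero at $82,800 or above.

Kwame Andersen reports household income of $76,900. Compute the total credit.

$6,956

Childcare Subsidy: $76,900 is below the $81,800 cutoff, so the full $275 applies.
Working Family Credit: 6% of the $17,400 excess over $59,500 is $1,044; credit = $6,825 − $1,044 = $5,781.
Rural Housing Credit: $76,900 is below the $82,800 cutoff, so the full $900 applies.
Total: $275 + $5,781 + $900 = $6,956.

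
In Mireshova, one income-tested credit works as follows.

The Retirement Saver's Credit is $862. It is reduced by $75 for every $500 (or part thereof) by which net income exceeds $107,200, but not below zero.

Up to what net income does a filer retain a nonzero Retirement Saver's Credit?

After 11 increments the reduction is 11 × $75 = $825, leaving $37; one more increment wipes it out. Increment 11 ends at excess 11 × $500 = $5,500, so the highest qualifying income is $107,200 + $5,500 = $112,700.

$112,700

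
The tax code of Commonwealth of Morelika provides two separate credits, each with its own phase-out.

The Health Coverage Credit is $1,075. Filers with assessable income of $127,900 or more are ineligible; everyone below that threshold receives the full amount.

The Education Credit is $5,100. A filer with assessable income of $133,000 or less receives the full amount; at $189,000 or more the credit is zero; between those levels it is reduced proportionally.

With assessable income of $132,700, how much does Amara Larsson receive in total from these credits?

Health Coverage Credit: $132,700 meets or exceeds the $127,900 cutoff, so the credit is $0.
Education Credit: $132,700 is at or below the $133,000 threshold, so the full $5,100 applies.
Total: $0 + $5,100 = $5,100.

$5,100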